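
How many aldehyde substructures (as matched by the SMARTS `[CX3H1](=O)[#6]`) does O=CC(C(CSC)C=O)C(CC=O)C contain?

[CX3H1](=O)[#6] is the SMARTS for an aldehyde: an sp2 carbon with one H, double-bonded to O and single-bonded to carbon.
The molecule carries 3 separate instances of an aldehyde (-CHO) meeting every constraint; each maps to a distinct set of atoms, giving 3 matches.

3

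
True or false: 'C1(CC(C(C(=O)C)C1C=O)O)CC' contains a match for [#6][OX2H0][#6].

False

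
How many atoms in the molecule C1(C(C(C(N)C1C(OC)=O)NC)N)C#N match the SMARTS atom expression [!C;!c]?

The query [!C;!c] means: neither aliphatic nor aromatic carbon — same as [!#6].
Check the 15 heavy atoms by environment: 9× C → no; 4× N → match; 2× O → match.
Summing the matching environments: 4 + 2 = 6 matching atoms.

6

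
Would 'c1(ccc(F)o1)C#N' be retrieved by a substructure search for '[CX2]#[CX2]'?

No

The pattern [CX2]#[CX2] describes a carbon-carbon triple bond — an alkyne.
The closest candidate here is a nitrile (-C#N), but the triple bond is C#N, not C#C. No other fragment satisfies the full query, so there is no match.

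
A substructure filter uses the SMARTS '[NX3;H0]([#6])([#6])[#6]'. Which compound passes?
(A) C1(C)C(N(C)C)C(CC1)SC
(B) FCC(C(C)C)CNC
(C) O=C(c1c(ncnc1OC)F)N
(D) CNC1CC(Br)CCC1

[NX3;H0]([#6])([#6])[#6] describes a trivalent nitrogen with no H, bonded to three carbons (a tertiary amine).
(A) contains a dimethylamino group (-N(CH3)2), which satisfies every atom and bond constraint.
(B) has an N-methylamino group (-NHCH3) but the nitrogen still has one H (H1), not H0.
(C) has a primary amide (-C(=O)NH2) but the amide nitrogen has H2 and only one carbon neighbour.
(D) has an N-methylamino group (-NHCH3) but the nitrogen still has one H (H1), not H0.
So the answer is (A).

A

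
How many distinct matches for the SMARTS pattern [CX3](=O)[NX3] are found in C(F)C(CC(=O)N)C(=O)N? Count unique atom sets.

[CX3](=O)[NX3] is the SMARTS for an amide: a carbonyl carbon bonded to a trivalent nitrogen.
The molecule carries 2 separate instances of a primary amide (-C(=O)NH2) meeting every constraint; each maps to a distinct set of atoms, giving 2 matches.

2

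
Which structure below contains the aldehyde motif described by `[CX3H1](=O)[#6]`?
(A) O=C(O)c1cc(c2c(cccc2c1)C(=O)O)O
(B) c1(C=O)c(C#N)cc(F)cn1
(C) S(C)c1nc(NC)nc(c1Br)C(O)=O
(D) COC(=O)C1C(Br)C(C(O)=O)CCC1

[CX3H1](=O)[#6] describes an sp2 carbon with one H, double-bonded to O and single-bonded to carbon (an aldehyde).
(A) has a carboxylic acid group (-C(=O)OH) but the carbonyl carbon has H0 and is bonded to O, not H1.
(B) contains an aldehyde (-CHO), which satisfies every atom and bond constraint.
(C) has a carboxylic acid group (-C(=O)OH) but the carbonyl carbon has H0 and is bonded to O, not H1.
(D) has a carboxylic acid group (-C(=O)OH) but the carbonyl carbon has H0 and is bonded to O, not H1.
So the answer is (B).

B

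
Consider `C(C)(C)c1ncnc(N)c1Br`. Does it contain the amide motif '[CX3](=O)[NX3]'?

No

The pattern [CX3](=O)[NX3] describes a carbonyl carbon bonded to a trivalent nitrogen — an amide.
The closest candidate here is a primary amino group (-NH2), but the -NH2 is not attached to a carbonyl carbon. No other fragment satisfies the full query, so there is no match.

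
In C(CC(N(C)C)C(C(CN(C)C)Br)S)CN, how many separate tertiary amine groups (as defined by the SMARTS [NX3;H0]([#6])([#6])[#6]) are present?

2

[NX3;H0]([#6])([#6])[#6] is the SMARTS for a tertiary amine: a trivalent nitrogen with no H, bonded to three carbons.
The molecule carries 2 separate instances of a dimethylamino group (-N(CH3)2) meeting every constraint; each maps to a distinct set of atoms, giving 2 matches.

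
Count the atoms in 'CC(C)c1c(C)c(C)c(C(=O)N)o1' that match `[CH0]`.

Check the 13 heavy atoms by environment: 1× o (aromatic, H0) → no; 4× c (aromatic, H0) → no; 4× C (H3) → no; 1× C (H0) → match; 1× O (H0) → no; 1× N (H2) → no; 1× C (H1) → no.
That gives 1 matching atom.

1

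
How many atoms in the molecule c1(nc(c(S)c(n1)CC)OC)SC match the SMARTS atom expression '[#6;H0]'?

4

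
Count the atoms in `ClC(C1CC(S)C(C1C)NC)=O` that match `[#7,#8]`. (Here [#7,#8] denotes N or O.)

The query [#7,#8] means: nitrogen or oxygen (comma = OR).
Check the 12 heavy atoms by environment: 8× C → no; 1× O → match; 1× Cl → no; 1× S → no; 1× N → match.
Summing the matching environments: 1 + 1 = 2 matching atoms.

2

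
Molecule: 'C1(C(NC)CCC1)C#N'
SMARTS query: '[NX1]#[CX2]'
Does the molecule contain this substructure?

The pattern [NX1]#[CX2] describes a nitrogen triple-bonded to a two-connected carbon — a nitrile.
The molecule carries a nitrile (-C#N), whose atoms satisfy every constraint of the query, so the pattern matches.

Yes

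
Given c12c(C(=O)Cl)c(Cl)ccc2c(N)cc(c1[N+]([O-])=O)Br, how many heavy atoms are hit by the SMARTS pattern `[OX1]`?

The query [OX1] means: aliphatic oxygen with one total connection — typically a carbonyl =O or an oxide.
Check the 19 heavy atoms by environment: 10× c (aromatic, X3) → no; 2× Cl (X1) → no; 1× Br (X1) → no; 1× C (X3) → no; 2× O (X1) → match; 1× N (charge +1, X3) → no; 1× O (charge -1, X1) → match; 1× N (X3) → no.
Summing the matching environments: 2 + 1 = 3 matching atoms.

3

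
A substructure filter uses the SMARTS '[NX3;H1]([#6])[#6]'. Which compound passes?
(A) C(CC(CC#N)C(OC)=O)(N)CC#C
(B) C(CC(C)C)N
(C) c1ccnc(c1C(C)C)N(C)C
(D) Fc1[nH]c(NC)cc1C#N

D

[NX3;H1]([#6])[#6] describes a trivalent nitrogen with one H, bonded to two carbons (a secondary amine).
(A) has a primary amino group (-NH2) but the nitrogen has H2 and only one carbon neighbour.
(B) has a primary amino group (-NH2) but the nitrogen has H2 and only one carbon neighbour.
(C) has a dimethylamino group (-N(CH3)2) but the nitrogen has H0, not H1.
(D) contains an N-methylamino group (-NHCH3), which satisfies every atom and bond constraint.
So the answer is (D).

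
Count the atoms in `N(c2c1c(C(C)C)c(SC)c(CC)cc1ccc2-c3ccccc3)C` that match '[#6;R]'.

16

The query [#6;R] means: carbon that is part of a ring.
Check the 25 heavy atoms by environment: 16× c (aromatic, in 6-ring) → match; 1× S (acyclic) → no; 7× C (acyclic) → no; 1× N (acyclic) → no.
That gives 16 matching atoms.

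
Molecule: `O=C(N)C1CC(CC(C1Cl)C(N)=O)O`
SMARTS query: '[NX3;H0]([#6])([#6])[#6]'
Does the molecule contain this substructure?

No

The pattern [NX3;H0]([#6])([#6])[#6] describes a trivalent nitrogen with no H, bonded to three carbons — a tertiary amine.
The closest candidate here is a primary amide (-C(=O)NH2), but the amide nitrogen has H2 and only one carbon neighbour. No other fragment satisfies the full query, so there is no match.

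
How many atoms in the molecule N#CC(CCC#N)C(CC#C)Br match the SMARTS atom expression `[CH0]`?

Check the 12 heavy atoms by environment: 3× C (H2) → no; 3× C (H1) → no; 3× C (H0) → match; 2× N (H0) → no; 1× Br (H0) → no.
That gives 3 matching atoms.

3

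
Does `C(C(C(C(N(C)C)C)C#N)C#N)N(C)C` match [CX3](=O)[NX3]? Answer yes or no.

No

The pattern [CX3](=O)[NX3] describes a carbonyl carbon bonded to a trivalent nitrogen — an amide.
The closest candidate here is a nitrile (-C#N), but the nitrile N is NX1 (triple-bonded), not NX3. No other fragment satisfies the full query, so there is no match.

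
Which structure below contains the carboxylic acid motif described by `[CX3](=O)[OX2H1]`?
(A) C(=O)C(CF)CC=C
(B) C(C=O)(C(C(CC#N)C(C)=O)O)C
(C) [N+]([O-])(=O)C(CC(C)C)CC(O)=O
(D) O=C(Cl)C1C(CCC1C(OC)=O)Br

C

[CX3](=O)[OX2H1] describes an sp2 carbon double-bonded to O and single-bonded to an -OH oxygen (a carboxylic acid).
(A) has an aldehyde (-CHO) but there is no singly-bonded oxygen on the carbonyl carbon.
(B) has an aldehyde (-CHO) but there is no singly-bonded oxygen on the carbonyl carbon.
(C) contains a carboxylic acid group (-C(=O)OH), which satisfies every atom and bond constraint.
(D) has an acyl chloride (-C(=O)Cl) but the carbonyl is bonded to Cl, not to an -OH oxygen.
So the answer is (C).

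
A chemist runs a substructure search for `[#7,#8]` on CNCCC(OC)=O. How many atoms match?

Check the 8 heavy atoms by environment: 5× C → no; 2× O → match; 1× N → match.
Summing the matching environments: 2 + 1 = 3 matching atoms.

3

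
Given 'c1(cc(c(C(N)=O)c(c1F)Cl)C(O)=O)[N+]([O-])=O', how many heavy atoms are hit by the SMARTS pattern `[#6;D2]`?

1

The query [#6;D2] means: any carbon bonded to exactly two heavy atoms.
Check the 17 heavy atoms by environment: 1× c (aromatic, D2) → match; 5× c (aromatic, D3) → no; 2× C (D3) → no; 4× O (D1) → no; 1× N (D1) → no; 1× Cl (D1) → no; 1× N (charge +1, D3) → no; 1× O (charge -1, D1) → no; 1× F (D1) → no.
That gives 1 matching atom.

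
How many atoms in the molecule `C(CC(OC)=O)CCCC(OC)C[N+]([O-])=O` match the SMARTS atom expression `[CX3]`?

1

The query [CX3] means: C with X3: aliphatic carbon with exactly 3 total connections.
Check the 16 heavy atoms by environment: 9× C (X4) → no; 1× N (charge +1, X3) → no; 1× O (charge -1, X1) → no; 2× O (X1) → no; 2× O (X2) → no; 1× C (X3) → match.
That gives 1 matching atom.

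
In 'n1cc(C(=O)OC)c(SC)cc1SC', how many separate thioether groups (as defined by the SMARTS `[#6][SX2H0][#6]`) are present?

2

[#6][SX2H0][#6] is the SMARTS for a thioether: an aliphatic sulfur bridging two carbons with no H on the sulfur.
The molecule carries 2 separate instances of a methylthio ether (-SCH3) meeting every constraint; each maps to a distinct set of atoms, giving 2 matches.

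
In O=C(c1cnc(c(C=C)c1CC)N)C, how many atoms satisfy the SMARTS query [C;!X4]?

3

Check the 14 heavy atoms by environment: 1× n (aromatic, X2) → no; 5× c (aromatic, X3) → no; 3× C (X3) → match; 1× O (X1) → no; 3× C (X4) → no; 1× N (X3) → no.
That gives 3 matching atoms.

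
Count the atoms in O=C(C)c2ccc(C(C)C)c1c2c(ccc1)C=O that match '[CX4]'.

4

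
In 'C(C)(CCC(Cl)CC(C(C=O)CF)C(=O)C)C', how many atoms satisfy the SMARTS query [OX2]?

The query [OX2] means: aliphatic oxygen with two total connections — ether, hydroxyl, or ester single-bond O.
Check the 17 heavy atoms by environment: 11× C (X4) → no; 2× C (X3) → no; 2× O (X1) → no; 1× Cl (X1) → no; 1× F (X1) → no.
No environment satisfies the query, so 0 matching atoms.

0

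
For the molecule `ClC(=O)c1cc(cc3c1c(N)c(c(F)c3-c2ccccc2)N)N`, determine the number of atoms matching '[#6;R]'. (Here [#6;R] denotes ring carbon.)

16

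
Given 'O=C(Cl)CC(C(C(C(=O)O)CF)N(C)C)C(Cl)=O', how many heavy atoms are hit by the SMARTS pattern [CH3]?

Check the 18 heavy atoms by environment: 2× C (H2) → no; 3× C (H1) → no; 3× C (H0) → no; 3× O (H0) → no; 2× Cl (H0) → no; 1× N (H0) → no; 2× C (H3) → match; 1× F (H0) → no; 1× O (H1) → no.
That gives 2 matching atoms.

2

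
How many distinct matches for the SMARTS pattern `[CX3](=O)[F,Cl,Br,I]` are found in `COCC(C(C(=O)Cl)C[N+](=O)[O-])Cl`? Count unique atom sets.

1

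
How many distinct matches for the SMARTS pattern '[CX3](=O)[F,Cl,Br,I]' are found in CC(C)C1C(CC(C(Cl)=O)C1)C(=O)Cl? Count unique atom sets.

2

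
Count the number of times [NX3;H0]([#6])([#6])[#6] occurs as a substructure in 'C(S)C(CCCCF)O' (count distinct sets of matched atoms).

[NX3;H0]([#6])([#6])[#6] is the SMARTS for a tertiary amine: a trivalent nitrogen with no H, bonded to three carbons.
No fragment in the molecule satisfies every constraint, giving 0 matches.

0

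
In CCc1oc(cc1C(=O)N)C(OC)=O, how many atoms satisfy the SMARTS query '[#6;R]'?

The query [#6;R] means: carbon that is part of a ring.
Check the 14 heavy atoms by environment: 1× o (aromatic, in 5-ring) → no; 4× c (aromatic, in 5-ring) → match; 5× C (acyclic) → no; 3× O (acyclic) → no; 1× N (acyclic) → no.
That gives 4 matching atoms.

4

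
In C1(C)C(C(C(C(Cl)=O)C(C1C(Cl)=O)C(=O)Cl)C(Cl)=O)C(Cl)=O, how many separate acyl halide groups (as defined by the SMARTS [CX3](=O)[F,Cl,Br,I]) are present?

5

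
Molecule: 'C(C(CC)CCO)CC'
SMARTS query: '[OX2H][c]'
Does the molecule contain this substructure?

No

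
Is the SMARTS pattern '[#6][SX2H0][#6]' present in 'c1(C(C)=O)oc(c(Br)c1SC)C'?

Yes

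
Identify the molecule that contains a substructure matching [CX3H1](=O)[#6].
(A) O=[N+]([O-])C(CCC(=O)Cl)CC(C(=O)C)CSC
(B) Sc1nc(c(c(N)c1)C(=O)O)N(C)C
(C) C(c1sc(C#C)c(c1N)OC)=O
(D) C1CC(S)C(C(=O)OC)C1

C

[CX3H1](=O)[#6] describes an sp2 carbon with one H, double-bonded to O and single-bonded to carbon (an aldehyde).
(A) has an acetyl/ketone group (-C(=O)CH3) but the carbonyl carbon has H0 (two carbon neighbours), not H1.
(B) has a carboxylic acid group (-C(=O)OH) but the carbonyl carbon has H0 and is bonded to O, not H1.
(C) contains an aldehyde (-CHO), which satisfies every atom and bond constraint.
(D) has a methyl-ester group (-C(=O)OCH3) but the carbonyl carbon has H0, not H1.
So the answer is (C).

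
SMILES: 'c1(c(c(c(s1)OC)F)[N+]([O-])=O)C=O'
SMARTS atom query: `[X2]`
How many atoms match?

2

Check the 13 heavy atoms by environment: 1× s (aromatic, X2) → match; 4× c (aromatic, X3) → no; 1× N (charge +1, X3) → no; 1× O (charge -1, X1) → no; 2× O (X1) → no; 1× C (X3) → no; 1× F (X1) → no; 1× O (X2) → match; 1× C (X4) → no.
Summing the matching environments: 1 + 1 = 2 matching atoms.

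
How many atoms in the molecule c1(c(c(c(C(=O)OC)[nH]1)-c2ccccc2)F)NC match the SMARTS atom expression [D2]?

The query [D2] means: atom with exactly two heavy-atom neighbours.
Check the 18 heavy atoms by environment: 1× n (aromatic, D2) → match; 5× c (aromatic, D3) → no; 5× c (aromatic, D2) → match; 1× F (D1) → no; 1× N (D2) → match; 2× C (D1) → no; 1× C (D3) → no; 1× O (D1) → no; 1× O (D2) → match.
Summing the matching environments: 1 + 5 + 1 + 1 = 8 matching atoms.

8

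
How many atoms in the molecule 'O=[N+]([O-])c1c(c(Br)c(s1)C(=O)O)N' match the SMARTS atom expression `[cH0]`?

4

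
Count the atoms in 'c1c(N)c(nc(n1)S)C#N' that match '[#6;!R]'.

1

The query [#6;!R] means: carbon not in any ring.
Check the 10 heavy atoms by environment: 2× n (aromatic, in 6-ring) → no; 4× c (aromatic, in 6-ring) → no; 2× N (acyclic) → no; 1× S (acyclic) → no; 1× C (acyclic) → match.
That gives 1 matching atom.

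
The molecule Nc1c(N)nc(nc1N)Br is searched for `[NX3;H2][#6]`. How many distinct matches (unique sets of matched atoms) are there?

3

[NX3;H2][#6] is the SMARTS for a primary amine: a trivalent nitrogen with two H attached to carbon.
The molecule carries 3 separate instances of a primary amino group (-NH2) meeting every constraint; each maps to a distinct set of atoms, giving 3 matches.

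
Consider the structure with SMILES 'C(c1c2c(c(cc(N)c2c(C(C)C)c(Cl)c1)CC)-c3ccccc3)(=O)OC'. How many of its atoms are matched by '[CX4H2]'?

Check the 27 heavy atoms by environment: 9× c (aromatic, H0, X3) → no; 7× c (aromatic, H1, X3) → no; 1× C (H0, X3) → no; 1× O (H0, X1) → no; 1× O (H0, X2) → no; 4× C (H3, X4) → no; 1× N (H2, X3) → no; 1× Cl (H0, X1) → no; 1× C (H2, X4) → match; 1× C (H1, X4) → no.
That gives 1 matching atom.

1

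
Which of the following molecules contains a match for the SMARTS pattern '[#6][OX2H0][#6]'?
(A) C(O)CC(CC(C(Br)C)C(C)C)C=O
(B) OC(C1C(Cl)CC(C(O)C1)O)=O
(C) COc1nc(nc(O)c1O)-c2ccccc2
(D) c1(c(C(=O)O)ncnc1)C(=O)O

C

[#6][OX2H0][#6] describes an aliphatic oxygen bridging two carbons with no H on the oxygen (an ether).
(A) has a hydroxyl group (-OH) but the oxygen has H1, not H0 bridging two carbons.
(B) has a carboxylic acid group (-C(=O)OH) but the -OH oxygen has H1; the =O is OX1, not OX2.
(C) contains a methoxy ether (-OCH3), which satisfies every atom and bond constraint.
(D) has a carboxylic acid group (-C(=O)OH) but the -OH oxygen has H1; the =O is OX1, not OX2.
So the answer is (C).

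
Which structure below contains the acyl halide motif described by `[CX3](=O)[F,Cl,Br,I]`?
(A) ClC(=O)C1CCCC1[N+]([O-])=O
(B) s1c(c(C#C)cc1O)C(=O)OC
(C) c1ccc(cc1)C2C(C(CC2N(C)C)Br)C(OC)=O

A

[CX3](=O)[F,Cl,Br,I] describes a carbonyl carbon bonded to a halogen (an acyl halide).
(A) contains an acyl chloride (-C(=O)Cl), which satisfies every atom and bond constraint.
(B) has a methyl-ester group (-C(=O)OCH3) but the carbonyl is bonded to -O-C, not to a halogen.
(C) has a methyl-ester group (-C(=O)OCH3) but the carbonyl is bonded to -O-C, not to a halogen.
So the answer is (A).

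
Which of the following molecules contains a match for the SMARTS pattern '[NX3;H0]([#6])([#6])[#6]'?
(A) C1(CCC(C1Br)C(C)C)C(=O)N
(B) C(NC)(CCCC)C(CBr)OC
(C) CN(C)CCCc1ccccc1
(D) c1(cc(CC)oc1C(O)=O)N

[NX3;H0]([#6])([#6])[#6] describes a trivalent nitrogen with no H, bonded to three carbons (a tertiary amine).
(A) has a primary amide (-C(=O)NH2) but the amide nitrogen has H2 and only one carbon neighbour.
(B) has an N-methylamino group (-NHCH3) but the nitrogen still has one H (H1), not H0.
(C) contains a dimethylamino group (-N(CH3)2), which satisfies every atom and bond constraint.
(D) has a primary amino group (-NH2) but the nitrogen has H2, not H0 with three carbons.
So the answer is (C).

C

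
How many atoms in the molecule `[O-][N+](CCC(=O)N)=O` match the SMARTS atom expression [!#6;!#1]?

The query [!#6;!#1] means: not carbon and not hydrogen — any heteroatom.
Check the 8 heavy atoms by environment: 3× C → no; 2× O → match; 1× N → match; 1× N (charge +1) → match; 1× O (charge -1) → match.
Summing the matching environments: 2 + 1 + 1 + 1 = 5 matching atoms.

5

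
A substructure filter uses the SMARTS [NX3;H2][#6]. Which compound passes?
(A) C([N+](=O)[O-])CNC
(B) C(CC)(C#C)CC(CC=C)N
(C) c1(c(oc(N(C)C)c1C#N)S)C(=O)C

B

[NX3;H2][#6] describes a trivalent nitrogen with two H attached to carbon (a primary amine).
(A) has an N-methylamino group (-NHCH3) but the nitrogen bears two carbons and only one H (H1), not H2.
(B) contains a primary amino group (-NH2), which satisfies every atom and bond constraint.
(C) has a dimethylamino group (-N(CH3)2) but the nitrogen has H0, not H2.
So the answer is (B).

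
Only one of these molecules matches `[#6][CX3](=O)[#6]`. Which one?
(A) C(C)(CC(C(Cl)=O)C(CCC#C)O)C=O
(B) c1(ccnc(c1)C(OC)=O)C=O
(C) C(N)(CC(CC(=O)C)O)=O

C

[#6][CX3](=O)[#6] describes a carbonyl carbon (no H) flanked by two carbons (a ketone).
(A) has an aldehyde (-CHO) but the carbonyl carbon has H1, so it is not flanked by two carbons.
(B) has a methyl-ester group (-C(=O)OCH3) but one neighbour of the carbonyl carbon is O, not C.
(C) contains an acetyl/ketone group (-C(=O)CH3), which satisfies every atom and bond constraint.
So the answer is (C).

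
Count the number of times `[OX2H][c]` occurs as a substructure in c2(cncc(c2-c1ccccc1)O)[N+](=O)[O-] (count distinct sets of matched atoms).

1

[OX2H][c] is the SMARTS for a phenol: a hydroxyl oxygen attached to an aromatic carbon.
Exactly one fragment in the molecule meets all constraints, giving 1 match.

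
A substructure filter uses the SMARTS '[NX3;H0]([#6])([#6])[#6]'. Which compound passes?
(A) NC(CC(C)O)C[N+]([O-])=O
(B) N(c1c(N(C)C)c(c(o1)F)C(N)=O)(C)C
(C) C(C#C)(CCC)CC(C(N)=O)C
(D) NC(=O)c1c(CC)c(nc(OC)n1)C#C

[NX3;H0]([#6])([#6])[#6] describes a trivalent nitrogen with no H, bonded to three carbons (a tertiary amine).
(A) has a primary amino group (-NH2) but the nitrogen has H2, not H0 with three carbons.
(B) contains a dimethylamino group (-N(CH3)2), which satisfies every atom and bond constraint.
(C) has a primary amide (-C(=O)NH2) but the amide nitrogen has H2 and only one carbon neighbour.
(D) has a primary amide (-C(=O)NH2) but the amide nitrogen has H2 and only one carbon neighbour.
So the answer is (B).

B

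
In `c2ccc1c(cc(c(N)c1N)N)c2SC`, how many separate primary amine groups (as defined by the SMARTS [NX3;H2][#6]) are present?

[NX3;H2][#6] is the SMARTS for a primary amine: a trivalent nitrogen with two H attached to carbon.
The molecule carries 3 separate instances of a primary amino group (-NH2) meeting every constraint; each maps to a distinct set of atoms, giving 3 matches.

3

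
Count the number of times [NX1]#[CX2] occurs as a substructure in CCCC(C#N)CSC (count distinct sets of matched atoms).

1

[NX1]#[CX2] is the SMARTS for a nitrile: a nitrogen triple-bonded to a two-connected carbon.
Exactly one fragment in the molecule meets all constraints, giving 1 match.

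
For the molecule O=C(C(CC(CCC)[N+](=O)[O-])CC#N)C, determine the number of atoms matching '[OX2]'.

Check the 15 heavy atoms by environment: 8× C (X4) → no; 1× N (charge +1, X3) → no; 1× O (charge -1, X1) → no; 2× O (X1) → no; 1× C (X2) → no; 1× N (X1) → no; 1× C (X3) → no.
No environment satisfies the query, so 0 matching atoms.

0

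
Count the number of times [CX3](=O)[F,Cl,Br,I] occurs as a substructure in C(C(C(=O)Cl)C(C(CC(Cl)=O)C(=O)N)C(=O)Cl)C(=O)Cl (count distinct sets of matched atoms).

[CX3](=O)[F,Cl,Br,I] is the SMARTS for an acyl halide: a carbonyl carbon bonded to a halogen.
The molecule carries 4 separate instances of an acyl chloride (-C(=O)Cl) meeting every constraint; each maps to a distinct set of atoms, giving 4 matches.

4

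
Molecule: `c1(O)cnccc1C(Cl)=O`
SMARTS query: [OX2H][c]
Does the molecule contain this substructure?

Yes

The pattern [OX2H][c] describes a hydroxyl oxygen attached to an aromatic carbon — a phenol.
The molecule carries a hydroxyl group (-OH), whose atoms satisfy every constraint of the query, so the pattern matches.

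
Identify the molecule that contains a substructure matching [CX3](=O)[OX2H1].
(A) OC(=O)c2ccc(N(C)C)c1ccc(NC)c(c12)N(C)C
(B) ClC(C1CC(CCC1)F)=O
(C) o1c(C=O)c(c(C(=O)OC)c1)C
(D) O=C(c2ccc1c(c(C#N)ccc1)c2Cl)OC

A

[CX3](=O)[OX2H1] describes an sp2 carbon double-bonded to O and single-bonded to an -OH oxygen (a carboxylic acid).
(A) contains a carboxylic acid group (-C(=O)OH), which satisfies every atom and bond constraint.
(B) has an acyl chloride (-C(=O)Cl) but the carbonyl is bonded to Cl, not to an -OH oxygen.
(C) has a methyl-ester group (-C(=O)OCH3) but the singly-bonded O has no H (OX2H0, not OX2H1).
(D) has a methyl-ester group (-C(=O)OCH3) but the singly-bonded O has no H (OX2H0, not OX2H1).
So the answer is (A).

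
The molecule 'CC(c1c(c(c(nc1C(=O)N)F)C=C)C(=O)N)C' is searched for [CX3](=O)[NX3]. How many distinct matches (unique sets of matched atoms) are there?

2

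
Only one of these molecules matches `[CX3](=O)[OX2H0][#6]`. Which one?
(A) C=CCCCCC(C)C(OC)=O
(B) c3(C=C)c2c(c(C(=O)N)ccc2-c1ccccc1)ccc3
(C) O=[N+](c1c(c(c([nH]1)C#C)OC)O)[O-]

A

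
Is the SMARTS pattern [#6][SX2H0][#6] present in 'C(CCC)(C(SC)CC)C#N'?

Yes

The pattern [#6][SX2H0][#6] describes an aliphatic sulfur bridging two carbons with no H on the sulfur — a thioether.
The molecule carries a methylthio ether (-SCH3), whose atoms satisfy every constraint of the query, so the pattern matches.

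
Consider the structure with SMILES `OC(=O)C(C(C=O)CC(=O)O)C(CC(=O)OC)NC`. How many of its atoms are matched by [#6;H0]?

3

Check the 19 heavy atoms by environment: 2× C (H2) → no; 4× C (H1) → no; 3× C (H0) → match; 5× O (H0) → no; 2× O (H1) → no; 2× C (H3) → no; 1× N (H1) → no.
That gives 3 matching atoms.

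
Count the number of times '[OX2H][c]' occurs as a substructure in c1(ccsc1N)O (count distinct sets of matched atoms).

1

[OX2H][c] is the SMARTS for a phenol: a hydroxyl oxygen attached to an aromatic carbon.
Exactly one fragment in the molecule meets all constraints, giving 1 match.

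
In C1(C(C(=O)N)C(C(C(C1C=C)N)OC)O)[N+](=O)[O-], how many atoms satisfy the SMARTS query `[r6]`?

6

Check the 18 heavy atoms by environment: 6× C (in 6-ring) → match; 4× O (acyclic) → no; 4× C (acyclic) → no; 2× N (acyclic) → no; 1× N (charge +1, acyclic) → no; 1× O (charge -1, acyclic) → no.
That gives 6 matching atoms.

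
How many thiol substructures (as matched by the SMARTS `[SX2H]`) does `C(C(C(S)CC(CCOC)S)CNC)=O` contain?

2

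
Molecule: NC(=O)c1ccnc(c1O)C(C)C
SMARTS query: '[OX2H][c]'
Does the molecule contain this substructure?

Yes

The pattern [OX2H][c] describes a hydroxyl oxygen attached to an aromatic carbon — a phenol.
The molecule carries a hydroxyl group (-OH), whose atoms satisfy every constraint of the query, so the pattern matches.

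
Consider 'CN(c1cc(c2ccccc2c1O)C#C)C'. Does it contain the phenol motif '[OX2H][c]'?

Yes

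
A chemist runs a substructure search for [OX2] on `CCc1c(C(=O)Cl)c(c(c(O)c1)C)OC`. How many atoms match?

Check the 15 heavy atoms by environment: 6× c (aromatic, X3) → no; 2× O (X2) → match; 4× C (X4) → no; 1× C (X3) → no; 1× O (X1) → no; 1× Cl (X1) → no.
That gives 2 matching atoms.

2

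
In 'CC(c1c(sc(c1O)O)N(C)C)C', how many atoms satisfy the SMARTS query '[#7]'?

1

Check the 13 heavy atoms by environment: 1× s (aromatic) → no; 4× c (aromatic) → no; 5× C → no; 2× O → no; 1× N → match.
That gives 1 matching atom.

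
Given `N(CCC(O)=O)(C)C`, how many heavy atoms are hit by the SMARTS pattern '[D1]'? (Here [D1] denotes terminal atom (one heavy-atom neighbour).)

4

The query [D1] means: atom with exactly one heavy-atom neighbour (degree 1).
Check the 8 heavy atoms by environment: 2× C (D2) → no; 1× C (D3) → no; 2× O (D1) → match; 1× N (D3) → no; 2× C (D1) → match.
Summing the matching environments: 2 + 2 = 4 matching atoms.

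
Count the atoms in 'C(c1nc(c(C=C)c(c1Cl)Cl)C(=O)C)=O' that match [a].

6

The query [a] means: a matches any aromatic atom.
Check the 15 heavy atoms by environment: 1× n (aromatic) → match; 5× c (aromatic) → match; 2× Cl → no; 5× C → no; 2× O → no.
Summing the matching environments: 1 + 5 = 6 matching atoms.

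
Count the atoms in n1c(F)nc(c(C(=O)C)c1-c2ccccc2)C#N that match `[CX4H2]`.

0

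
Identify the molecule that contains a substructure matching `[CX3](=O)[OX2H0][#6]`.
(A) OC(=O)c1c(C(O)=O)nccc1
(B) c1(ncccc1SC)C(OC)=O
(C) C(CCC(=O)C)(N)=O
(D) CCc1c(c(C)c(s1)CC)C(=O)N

[CX3](=O)[OX2H0][#6] describes a carbonyl carbon bonded to an oxygen that is itself bonded to carbon (no H on that O) (an ester).
(A) has a carboxylic acid group (-C(=O)OH) but the singly-bonded O carries H (OX2H1, not H0).
(B) contains a methyl-ester group (-C(=O)OCH3), which satisfies every atom and bond constraint.
(C) has a primary amide (-C(=O)NH2) but the carbonyl is bonded to N, not to an O-C linkage.
(D) has a primary amide (-C(=O)NH2) but the carbonyl is bonded to N, not to an O-C linkage.
So the answer is (B).

B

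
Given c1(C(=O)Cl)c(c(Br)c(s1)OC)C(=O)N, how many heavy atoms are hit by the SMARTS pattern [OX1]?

2

Check the 14 heavy atoms by environment: 1× s (aromatic, X2) → no; 4× c (aromatic, X3) → no; 2× C (X3) → no; 2× O (X1) → match; 1× N (X3) → no; 1× Br (X1) → no; 1× Cl (X1) → no; 1× O (X2) → no; 1× C (X4) → no.
That gives 2 matching atoms.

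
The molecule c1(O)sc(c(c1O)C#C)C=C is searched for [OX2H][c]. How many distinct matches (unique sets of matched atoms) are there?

[OX2H][c] is the SMARTS for a phenol: a hydroxyl oxygen attached to an aromatic carbon.
The molecule carries 2 separate instances of a hydroxyl group (-OH) meeting every constraint; each maps to a distinct set of atoms, giving 2 matches.

2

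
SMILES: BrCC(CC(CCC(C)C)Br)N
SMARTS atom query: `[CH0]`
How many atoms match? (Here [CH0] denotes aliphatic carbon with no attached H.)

0

The query [CH0] means: aliphatic carbon with no attached hydrogen.
Check the 12 heavy atoms by environment: 4× C (H2) → no; 3× C (H1) → no; 2× C (H3) → no; 2× Br (H0) → no; 1× N (H2) → no.
No environment satisfies the query, so 0 matching atoms.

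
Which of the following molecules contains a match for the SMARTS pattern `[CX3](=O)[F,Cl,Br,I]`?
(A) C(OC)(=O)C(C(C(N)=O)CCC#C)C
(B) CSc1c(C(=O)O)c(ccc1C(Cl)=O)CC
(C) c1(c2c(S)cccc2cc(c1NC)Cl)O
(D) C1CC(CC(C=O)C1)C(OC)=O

[CX3](=O)[F,Cl,Br,I] describes a carbonyl carbon bonded to a halogen (an acyl halide).
(A) has a methyl-ester group (-C(=O)OCH3) but the carbonyl is bonded to -O-C, not to a halogen.
(B) contains an acyl chloride (-C(=O)Cl), which satisfies every atom and bond constraint.
(C) has a chloro substituent but the Cl is not on a carbonyl carbon.
(D) has a methyl-ester group (-C(=O)OCH3) but the carbonyl is bonded to -O-C, not to a halogen.
So the answer is (B).

B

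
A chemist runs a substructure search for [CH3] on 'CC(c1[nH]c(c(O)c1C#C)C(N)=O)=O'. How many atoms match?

The query [CH3] means: aliphatic carbon with exactly three hydrogens.
Check the 14 heavy atoms by environment: 1× n (aromatic, H1) → no; 4× c (aromatic, H0) → no; 3× C (H0) → no; 1× C (H1) → no; 2× O (H0) → no; 1× C (H3) → match; 1× N (H2) → no; 1× O (H1) → no.
That gives 1 matching atom.

1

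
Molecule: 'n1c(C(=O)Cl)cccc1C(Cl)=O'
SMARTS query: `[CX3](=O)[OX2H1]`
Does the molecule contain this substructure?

No

The pattern [CX3](=O)[OX2H1] describes an sp2 carbon double-bonded to O and single-bonded to an -OH oxygen — a carboxylic acid.
The closest candidate here is an acyl chloride (-C(=O)Cl), but the carbonyl is bonded to Cl, not to an -OH oxygen. No other fragment satisfies the full query, so there is no match.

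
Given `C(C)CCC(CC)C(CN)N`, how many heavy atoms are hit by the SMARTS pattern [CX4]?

9

The query [CX4] means: C with X4: aliphatic carbon with exactly 4 total connections (bonds + H).
Check the 11 heavy atoms by environment: 9× C (X4) → match; 2× N (X3) → no.
That gives 9 matching atoms.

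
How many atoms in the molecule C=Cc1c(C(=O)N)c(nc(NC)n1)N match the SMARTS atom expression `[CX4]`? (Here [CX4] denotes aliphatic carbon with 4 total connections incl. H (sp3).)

Check the 14 heavy atoms by environment: 2× n (aromatic, X2) → no; 4× c (aromatic, X3) → no; 3× N (X3) → no; 1× C (X4) → match; 3× C (X3) → no; 1× O (X1) → no.
That gives 1 matching atom.

1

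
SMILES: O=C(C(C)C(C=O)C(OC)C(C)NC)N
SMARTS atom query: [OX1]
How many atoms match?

2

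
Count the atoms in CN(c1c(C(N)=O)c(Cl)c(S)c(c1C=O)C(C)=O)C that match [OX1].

3

The query [OX1] means: aliphatic oxygen with one total connection — typically a carbonyl =O or an oxide.
Check the 19 heavy atoms by environment: 6× c (aromatic, X3) → no; 3× C (X3) → no; 3× O (X1) → match; 1× Cl (X1) → no; 1× S (X2) → no; 2× N (X3) → no; 3× C (X4) → no.
That gives 3 matching atoms.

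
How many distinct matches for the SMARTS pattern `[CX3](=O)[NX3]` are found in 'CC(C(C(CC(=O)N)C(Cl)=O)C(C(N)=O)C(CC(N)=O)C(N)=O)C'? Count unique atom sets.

4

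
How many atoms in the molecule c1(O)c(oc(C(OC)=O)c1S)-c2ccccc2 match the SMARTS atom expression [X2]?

4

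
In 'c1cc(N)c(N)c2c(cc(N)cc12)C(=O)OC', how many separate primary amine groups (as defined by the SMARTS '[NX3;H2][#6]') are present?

3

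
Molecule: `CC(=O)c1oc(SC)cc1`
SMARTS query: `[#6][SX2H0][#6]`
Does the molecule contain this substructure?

Yes

The pattern [#6][SX2H0][#6] describes an aliphatic sulfur bridging two carbons with no H on the sulfur — a thioether.
The molecule carries a methylthio ether (-SCH3), whose atoms satisfy every constraint of the query, so the pattern matches.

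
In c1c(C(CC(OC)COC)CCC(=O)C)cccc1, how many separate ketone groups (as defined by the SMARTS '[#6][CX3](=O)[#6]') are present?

1

[#6][CX3](=O)[#6] is the SMARTS for a ketone: a carbonyl carbon (no H) flanked by two carbons.
Exactly one fragment in the molecule meets all constraints, giving 1 match.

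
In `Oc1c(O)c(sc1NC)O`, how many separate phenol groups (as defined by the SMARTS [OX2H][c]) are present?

[OX2H][c] is the SMARTS for a phenol: a hydroxyl oxygen attached to an aromatic carbon.
The molecule carries 3 separate instances of a hydroxyl group (-OH) meeting every constraint; each maps to a distinct set of atoms, giving 3 matches.

3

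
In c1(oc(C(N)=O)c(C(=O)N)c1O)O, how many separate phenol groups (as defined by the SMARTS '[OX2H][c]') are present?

2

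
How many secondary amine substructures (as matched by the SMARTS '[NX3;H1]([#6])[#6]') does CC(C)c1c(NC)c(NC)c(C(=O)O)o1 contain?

2

[NX3;H1]([#6])[#6] is the SMARTS for a secondary amine: a trivalent nitrogen with one H, bonded to two carbons.
The molecule carries 2 separate instances of an N-methylamino group (-NHCH3) meeting every constraint; each maps to a distinct set of atoms, giving 2 matches.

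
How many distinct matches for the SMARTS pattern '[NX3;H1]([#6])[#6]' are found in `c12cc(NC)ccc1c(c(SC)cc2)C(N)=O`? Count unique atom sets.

[NX3;H1]([#6])[#6] is the SMARTS for a secondary amine: a trivalent nitrogen with one H, bonded to two carbons.
Exactly one fragment in the molecule meets all constraints, giving 1 match.

1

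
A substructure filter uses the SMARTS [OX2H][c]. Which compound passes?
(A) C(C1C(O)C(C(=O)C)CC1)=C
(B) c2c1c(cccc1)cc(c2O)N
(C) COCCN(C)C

[OX2H][c] describes a hydroxyl oxygen attached to an aromatic carbon (a phenol).
(A) has a hydroxyl group (-OH) but the -OH is on an aliphatic carbon, not an aromatic c.
(B) contains a hydroxyl group (-OH), which satisfies every atom and bond constraint.
(C) has a methoxy ether (-OCH3) but the oxygen has H0, not H1.
So the answer is (B).

B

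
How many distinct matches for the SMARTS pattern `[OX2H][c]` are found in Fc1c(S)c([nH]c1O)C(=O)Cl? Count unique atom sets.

1

[OX2H][c] is the SMARTS for a phenol: a hydroxyl oxygen attached to an aromatic carbon.
Exactly one fragment in the molecule meets all constraints, giving 1 match.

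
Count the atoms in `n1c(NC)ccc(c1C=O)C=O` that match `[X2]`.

1

Check the 12 heavy atoms by environment: 1× n (aromatic, X2) → match; 5× c (aromatic, X3) → no; 2× C (X3) → no; 2× O (X1) → no; 1× N (X3) → no; 1× C (X4) → no.
That gives 1 matching atom.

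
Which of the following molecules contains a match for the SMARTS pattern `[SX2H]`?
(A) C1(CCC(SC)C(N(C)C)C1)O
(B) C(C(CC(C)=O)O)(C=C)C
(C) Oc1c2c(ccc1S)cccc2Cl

C

[SX2H] describes an aliphatic sulfur with two connections, one being H (a thiol).
(A) has a methylthio ether (-SCH3) but the sulfur has H0 (bonded to two carbons), not H1.
(B) has a hydroxyl group (-OH) but it is an -OH, not an -SH.
(C) contains a thiol (-SH), which satisfies every atom and bond constraint.
So the answer is (C).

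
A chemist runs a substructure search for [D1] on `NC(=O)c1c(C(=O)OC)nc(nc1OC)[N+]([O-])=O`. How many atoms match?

The query [D1] means: atom with exactly one heavy-atom neighbour (degree 1).
Check the 18 heavy atoms by environment: 2× n (aromatic, D2) → no; 4× c (aromatic, D3) → no; 1× N (charge +1, D3) → no; 1× O (charge -1, D1) → match; 3× O (D1) → match; 2× O (D2) → no; 2× C (D1) → match; 2× C (D3) → no; 1× N (D1) → match.
Summing the matching environments: 1 + 3 + 2 + 1 = 7 matching atoms.

7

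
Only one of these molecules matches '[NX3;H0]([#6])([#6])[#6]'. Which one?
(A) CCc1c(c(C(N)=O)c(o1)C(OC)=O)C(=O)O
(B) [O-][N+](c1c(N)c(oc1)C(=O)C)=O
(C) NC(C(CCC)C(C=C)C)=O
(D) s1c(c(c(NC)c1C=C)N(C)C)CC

[NX3;H0]([#6])([#6])[#6] describes a trivalent nitrogen with no H, bonded to three carbons (a tertiary amine).
(A) has a primary amide (-C(=O)NH2) but the amide nitrogen has H2 and only one carbon neighbour.
(B) has a primary amino group (-NH2) but the nitrogen has H2, not H0 with three carbons.
(C) has a primary amide (-C(=O)NH2) but the amide nitrogen has H2 and only one carbon neighbour.
(D) contains a dimethylamino group (-N(CH3)2), which satisfies every atom and bond constraint.
So the answer is (D).

D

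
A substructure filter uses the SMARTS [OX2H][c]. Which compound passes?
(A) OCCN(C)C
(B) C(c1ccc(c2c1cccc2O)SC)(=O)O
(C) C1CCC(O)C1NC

B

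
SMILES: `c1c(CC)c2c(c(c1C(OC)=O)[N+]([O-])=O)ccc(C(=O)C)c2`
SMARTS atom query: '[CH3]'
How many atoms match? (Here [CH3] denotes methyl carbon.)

Check the 22 heavy atoms by environment: 6× c (aromatic, H0) → no; 4× c (aromatic, H1) → no; 1× N (charge +1, H0) → no; 1× O (charge -1, H0) → no; 4× O (H0) → no; 2× C (H0) → no; 3× C (H3) → match; 1× C (H2) → no.
That gives 3 matching atoms.

3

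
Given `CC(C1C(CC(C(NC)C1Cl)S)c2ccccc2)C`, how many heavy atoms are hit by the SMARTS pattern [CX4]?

10

The query [CX4] means: C with X4: aliphatic carbon with exactly 4 total connections (bonds + H).
Check the 19 heavy atoms by environment: 10× C (X4) → match; 1× N (X3) → no; 1× Cl (X1) → no; 1× S (X2) → no; 6× c (aromatic, X3) → no.
That gives 10 matching atoms.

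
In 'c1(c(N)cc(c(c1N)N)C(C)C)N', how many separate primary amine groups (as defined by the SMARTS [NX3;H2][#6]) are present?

4

[NX3;H2][#6] is the SMARTS for a primary amine: a trivalent nitrogen with two H attached to carbon.
The molecule carries 4 separate instances of a primary amino group (-NH2) meeting every constraint; each maps to a distinct set of atoms, giving 4 matches.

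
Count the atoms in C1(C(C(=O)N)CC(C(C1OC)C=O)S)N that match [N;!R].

2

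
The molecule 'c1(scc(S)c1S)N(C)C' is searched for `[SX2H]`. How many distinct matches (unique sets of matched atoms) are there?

[SX2H] is the SMARTS for a thiol: an aliphatic sulfur with two connections, one being H.
The molecule carries 2 separate instances of a thiol (-SH) meeting every constraint; each maps to a distinct set of atoms, giving 2 matches.

2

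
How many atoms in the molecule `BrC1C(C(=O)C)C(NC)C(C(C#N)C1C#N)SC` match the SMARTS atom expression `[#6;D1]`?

3

The query [#6;D1] means: carbon bonded to exactly one heavy atom.
Check the 18 heavy atoms by environment: 7× C (D3) → no; 1× O (D1) → no; 3× C (D1) → match; 1× S (D2) → no; 1× N (D2) → no; 1× Br (D1) → no; 2× C (D2) → no; 2× N (D1) → no.
That gives 3 matching atoms.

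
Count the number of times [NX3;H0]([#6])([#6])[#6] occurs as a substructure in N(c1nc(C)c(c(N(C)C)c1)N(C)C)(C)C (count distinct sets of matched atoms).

3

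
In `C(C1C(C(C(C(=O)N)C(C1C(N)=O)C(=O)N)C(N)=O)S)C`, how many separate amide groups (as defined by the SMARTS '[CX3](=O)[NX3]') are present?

4

[CX3](=O)[NX3] is the SMARTS for an amide: a carbonyl carbon bonded to a trivalent nitrogen.
The molecule carries 4 separate instances of a primary amide (-C(=O)NH2) meeting every constraint; each maps to a distinct set of atoms, giving 4 matches.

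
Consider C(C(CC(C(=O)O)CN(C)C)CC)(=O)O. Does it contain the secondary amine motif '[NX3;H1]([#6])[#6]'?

No

The pattern [NX3;H1]([#6])[#6] describes a trivalent nitrogen with one H, bonded to two carbons — a secondary amine.
The closest candidate here is a dimethylamino group (-N(CH3)2), but the nitrogen has H0, not H1. No other fragment satisfies the full query, so there is no match.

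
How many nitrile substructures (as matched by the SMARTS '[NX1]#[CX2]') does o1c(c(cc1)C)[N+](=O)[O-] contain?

0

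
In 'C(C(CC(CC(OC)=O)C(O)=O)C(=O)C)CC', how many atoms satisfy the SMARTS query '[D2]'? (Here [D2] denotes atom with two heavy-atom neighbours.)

5

The query [D2] means: atom with exactly two heavy-atom neighbours.
Check the 17 heavy atoms by environment: 4× C (D2) → match; 5× C (D3) → no; 3× C (D1) → no; 4× O (D1) → no; 1× O (D2) → match.
Summing the matching environments: 4 + 1 = 5 matching atoms.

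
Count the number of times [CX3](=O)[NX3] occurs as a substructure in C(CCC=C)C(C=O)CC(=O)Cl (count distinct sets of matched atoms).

0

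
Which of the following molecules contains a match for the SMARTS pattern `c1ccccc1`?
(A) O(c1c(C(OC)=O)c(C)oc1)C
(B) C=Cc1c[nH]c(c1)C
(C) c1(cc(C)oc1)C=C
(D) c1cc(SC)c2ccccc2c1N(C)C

D

c1ccccc1 describes six aromatic carbons in a ring (a benzene ring).
(A) has a methyl group (-CH3) but no six-membered all-carbon aromatic ring is present.
(B) has a methyl group (-CH3) but no six-membered all-carbon aromatic ring is present.
(C) has a methyl group (-CH3) but no six-membered all-carbon aromatic ring is present.
(D) contains the required atom environment, so the pattern matches.
So the answer is (D).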